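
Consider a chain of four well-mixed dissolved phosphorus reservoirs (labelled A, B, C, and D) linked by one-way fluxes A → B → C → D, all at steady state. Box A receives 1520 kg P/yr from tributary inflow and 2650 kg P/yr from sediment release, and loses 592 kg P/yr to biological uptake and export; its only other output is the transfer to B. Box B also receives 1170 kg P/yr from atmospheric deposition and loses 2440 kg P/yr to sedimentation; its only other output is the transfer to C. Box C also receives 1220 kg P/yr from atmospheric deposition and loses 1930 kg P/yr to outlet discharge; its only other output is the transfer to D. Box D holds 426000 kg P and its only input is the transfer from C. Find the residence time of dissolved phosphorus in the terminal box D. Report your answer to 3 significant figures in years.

Box A: F(A→B) = (1520 + 2650) − 592 = 3578.0 kg P/yr.
Box B: F(B→C) = (3578.0 + 1170) − 2440 = 2308.0 kg P/yr.
Box C: F(C→D) = (2308.0 + 1220) − 1930 = 1598.0 kg P/yr.
Box D throughput = its input = 1598.0 kg P/yr; τ = 426000 / 1598.0 = 266.6 yr.

267 yr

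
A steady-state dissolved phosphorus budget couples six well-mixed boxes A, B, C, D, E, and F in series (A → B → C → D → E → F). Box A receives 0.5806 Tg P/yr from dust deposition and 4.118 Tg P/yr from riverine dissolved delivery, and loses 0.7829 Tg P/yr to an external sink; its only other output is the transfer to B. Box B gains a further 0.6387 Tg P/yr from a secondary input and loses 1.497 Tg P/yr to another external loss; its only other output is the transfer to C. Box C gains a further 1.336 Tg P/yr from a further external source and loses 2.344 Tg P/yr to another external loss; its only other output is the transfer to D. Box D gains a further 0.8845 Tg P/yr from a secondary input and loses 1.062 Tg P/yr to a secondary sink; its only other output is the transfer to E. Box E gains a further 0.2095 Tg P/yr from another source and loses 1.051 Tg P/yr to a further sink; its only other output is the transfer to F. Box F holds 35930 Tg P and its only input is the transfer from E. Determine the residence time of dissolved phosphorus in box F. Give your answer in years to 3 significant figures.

34900 yr

Box A: F(A→B) = (0.5806 + 4.118) − 0.7829 = 3.9157 Tg P/yr.
Box B: F(B→C) = (3.9157 + 0.6387) − 1.497 = 3.0574 Tg P/yr.
Box C: F(C→D) = (3.0574 + 1.336) − 2.344 = 2.0494 Tg P/yr.
Box D: F(D→E) = (2.0494 + 0.8845) − 1.062 = 1.8719 Tg P/yr.
Box E: F(E→F) = (1.8719 + 0.2095) − 1.051 = 1.0304 Tg P/yr.
Box F throughput = its input = 1.0304 Tg P/yr; τ = 35930 / 1.0304 = 34870 yr.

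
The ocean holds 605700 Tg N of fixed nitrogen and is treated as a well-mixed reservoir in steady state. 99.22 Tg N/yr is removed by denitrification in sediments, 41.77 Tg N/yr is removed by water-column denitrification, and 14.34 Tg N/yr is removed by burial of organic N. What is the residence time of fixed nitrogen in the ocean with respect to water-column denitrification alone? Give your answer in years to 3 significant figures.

Residence time with respect to a single sink: τ = M / F_sink.
τ = 605700 / 41.77 = 14500 yr.

14500 yr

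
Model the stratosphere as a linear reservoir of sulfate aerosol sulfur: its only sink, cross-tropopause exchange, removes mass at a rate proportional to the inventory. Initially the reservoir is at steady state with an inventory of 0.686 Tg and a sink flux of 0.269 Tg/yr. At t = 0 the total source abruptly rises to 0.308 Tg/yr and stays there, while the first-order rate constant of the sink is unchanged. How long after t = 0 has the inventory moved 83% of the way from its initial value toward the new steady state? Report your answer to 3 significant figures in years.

4.52 yr

τ = M₀/F₀ = 0.686/0.269 = 2.550 yr.
The remaining gap fraction is e^(−t/τ); 83% covered ⇒ e^(−t/τ) = 0.170.
t = −τ ln(0.170) = 2.550 × 1.772 = 4.519 yr.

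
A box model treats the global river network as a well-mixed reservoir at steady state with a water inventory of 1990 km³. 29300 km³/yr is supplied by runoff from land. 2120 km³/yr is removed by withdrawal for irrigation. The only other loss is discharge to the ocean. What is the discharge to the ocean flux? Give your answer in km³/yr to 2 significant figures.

27000 km³/yr

At steady state ΣF_in = ΣF_out.
ΣF_in = 29300 km³/yr.
Discharge to the ocean flux = ΣF_in − (2120) = 29300 − 2120 = 27180 km³/yr.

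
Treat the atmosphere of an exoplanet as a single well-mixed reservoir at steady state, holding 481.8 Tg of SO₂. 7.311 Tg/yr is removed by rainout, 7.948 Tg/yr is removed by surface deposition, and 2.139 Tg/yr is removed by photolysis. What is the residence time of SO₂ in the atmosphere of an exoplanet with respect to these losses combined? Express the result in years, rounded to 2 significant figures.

Total removal = 7.311 + 7.948 + 2.139 = 17.398 Tg/yr.
τ = M / ΣF_out = 481.8 / 17.398 = 27.69 yr.

28 yr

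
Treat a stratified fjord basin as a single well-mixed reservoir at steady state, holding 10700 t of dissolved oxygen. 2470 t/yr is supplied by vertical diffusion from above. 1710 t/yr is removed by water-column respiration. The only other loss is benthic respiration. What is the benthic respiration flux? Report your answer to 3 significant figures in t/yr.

760 t/yr

At steady state ΣF_in = ΣF_out.
ΣF_in = 2470.0 t/yr.
Benthic respiration flux = ΣF_in − (1710) = 2470.0 − 1710 = 760.0 t/yr.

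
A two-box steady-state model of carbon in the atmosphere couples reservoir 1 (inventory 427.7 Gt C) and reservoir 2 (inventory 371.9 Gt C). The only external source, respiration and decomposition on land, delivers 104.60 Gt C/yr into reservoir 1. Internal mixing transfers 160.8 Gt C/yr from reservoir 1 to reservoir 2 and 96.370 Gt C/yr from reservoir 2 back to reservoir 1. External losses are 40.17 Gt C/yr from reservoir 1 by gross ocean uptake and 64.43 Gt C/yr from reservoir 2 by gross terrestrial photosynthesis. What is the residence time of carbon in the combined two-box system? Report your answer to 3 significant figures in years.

Residence time in the combined system uses the total inventory and the total *external* removal — internal exchanges between the two boxes cancel.
M_total = 427.7 + 371.9 = 799.60 Gt C.
ΣF_external_out = 40.17 + 64.43 = 104.60 Gt C/yr.
τ = M_total / ΣF_ext = 799.60 / 104.60 = 7.644 yr.

7.64 yr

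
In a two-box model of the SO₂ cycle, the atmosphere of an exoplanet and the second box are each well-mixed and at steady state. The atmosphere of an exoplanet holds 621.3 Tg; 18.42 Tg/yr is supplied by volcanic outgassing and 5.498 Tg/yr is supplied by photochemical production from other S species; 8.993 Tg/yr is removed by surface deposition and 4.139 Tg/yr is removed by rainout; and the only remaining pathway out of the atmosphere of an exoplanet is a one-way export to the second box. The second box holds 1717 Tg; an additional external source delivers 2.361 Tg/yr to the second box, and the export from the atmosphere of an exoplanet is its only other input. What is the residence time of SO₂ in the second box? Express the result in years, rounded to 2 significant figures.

130 yr

Balance the atmosphere of an exoplanet: ΣF_in = 18.42 + 5.498 = 23.918 Tg/yr.
Export to the second box = ΣF_in − (8.993 + 4.139) = 10.786 Tg/yr.
Total input to the second box = 10.786 + 2.361 = 13.147 Tg/yr; at steady state this equals its total output.
τ = M / F = 1717 / 13.147 = 130.6 yr.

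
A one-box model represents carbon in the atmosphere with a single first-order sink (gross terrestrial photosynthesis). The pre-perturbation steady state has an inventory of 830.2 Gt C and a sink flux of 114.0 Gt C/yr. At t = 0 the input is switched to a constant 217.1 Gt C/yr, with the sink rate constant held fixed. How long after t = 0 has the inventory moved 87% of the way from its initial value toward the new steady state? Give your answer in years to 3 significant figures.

τ = M₀/F₀ = 830.2/114.0 = 7.282 yr.
The remaining gap fraction is e^(−t/τ); 87% covered ⇒ e^(−t/τ) = 0.130.
t = −τ ln(0.130) = 7.282 × 2.040 = 14.86 yr.

14.9 yr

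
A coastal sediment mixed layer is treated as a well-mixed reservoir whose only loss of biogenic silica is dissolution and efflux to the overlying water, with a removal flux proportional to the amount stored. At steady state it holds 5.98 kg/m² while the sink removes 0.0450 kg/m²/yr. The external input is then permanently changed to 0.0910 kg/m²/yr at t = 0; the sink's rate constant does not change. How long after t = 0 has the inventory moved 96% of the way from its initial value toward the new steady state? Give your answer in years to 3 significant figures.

τ = M₀/F₀ = 5.98/0.0450 = 132.9 yr.
The remaining gap fraction is e^(−t/τ); 96% covered ⇒ e^(−t/τ) = 0.0400.
t = −τ ln(0.0400) = 132.9 × 3.219 = 427.8 yr.

428 yr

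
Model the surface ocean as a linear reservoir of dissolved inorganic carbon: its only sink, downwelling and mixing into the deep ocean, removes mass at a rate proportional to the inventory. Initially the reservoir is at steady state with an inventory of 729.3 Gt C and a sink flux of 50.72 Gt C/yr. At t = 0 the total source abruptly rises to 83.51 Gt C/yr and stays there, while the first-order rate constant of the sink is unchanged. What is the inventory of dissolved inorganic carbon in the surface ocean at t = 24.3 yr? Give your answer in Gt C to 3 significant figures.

1110 Gt C

τ = M₀/F₀ = 729.3/50.72 = 14.38 yr; rate constant k = 1/τ.
New steady state M_∞ = F₁/k = F₁·τ = 83.51 × 14.38 = 1200.8 Gt C.
M(t) = M_∞ + (M₀ − M_∞)·e^(−t/τ); t/τ = 24.3/14.38 = 1.690, so e^(−t/τ) = 0.1845.
M(t) = 1200.8 − 471.5 × 0.1845 = 1113.8 Gt C.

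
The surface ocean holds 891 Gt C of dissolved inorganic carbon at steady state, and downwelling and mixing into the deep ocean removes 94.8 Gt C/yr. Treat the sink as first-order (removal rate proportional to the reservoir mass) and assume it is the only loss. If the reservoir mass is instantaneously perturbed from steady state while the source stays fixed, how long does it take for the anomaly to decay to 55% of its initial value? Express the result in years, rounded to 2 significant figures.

5.6 yr

For a linear reservoir the anomaly decays as exp(−t/τ) with τ = M/F = 891/94.8 = 9.399 yr.
exp(−t/τ) = 0.55 ⇒ t = −τ ln(0.55) = 9.399 × 0.5978 = 5.619 yr.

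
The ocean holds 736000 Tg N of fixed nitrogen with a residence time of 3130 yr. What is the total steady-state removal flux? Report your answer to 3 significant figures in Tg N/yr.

F = M / τ = 736000 / 3130 = 235.1 Tg N/yr.

235 Tg N/yr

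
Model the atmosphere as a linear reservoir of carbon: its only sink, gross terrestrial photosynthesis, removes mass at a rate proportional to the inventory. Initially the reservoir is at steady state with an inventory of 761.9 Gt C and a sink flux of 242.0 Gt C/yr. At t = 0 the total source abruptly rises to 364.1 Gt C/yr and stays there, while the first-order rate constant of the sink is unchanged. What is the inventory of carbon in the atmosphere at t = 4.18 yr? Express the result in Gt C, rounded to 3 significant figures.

Residence time τ = M₀/F₀ = 3.148 yr. The eventual steady state is M_∞ = M₀·(F₁/F₀) = 761.9 × 364.1/242.0 = 1146.3 Gt C.
The anomaly ΔM(t) = M(t) − M_∞ decays as ΔM₀·e^(−t/τ) with ΔM₀ = 761.9 − 1146.3 = −384.4 Gt C.
At t = 4.18 yr, e^(−t/τ) = e^(−1.328) = 0.2651, so ΔM = −101.9 Gt C and M = 1146.3 − 101.9 = 1044.4 Gt C.

1040 Gt C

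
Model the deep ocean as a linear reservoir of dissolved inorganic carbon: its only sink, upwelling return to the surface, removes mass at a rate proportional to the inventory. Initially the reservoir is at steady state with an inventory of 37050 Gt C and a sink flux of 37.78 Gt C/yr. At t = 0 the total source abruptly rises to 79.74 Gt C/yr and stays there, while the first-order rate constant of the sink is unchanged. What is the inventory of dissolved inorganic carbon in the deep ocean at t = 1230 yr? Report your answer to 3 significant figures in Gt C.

66500 Gt C

τ = M₀/F₀ = 37050/37.78 = 980.7 yr; rate constant k = 1/τ.
New steady state M_∞ = F₁/k = F₁·τ = 79.74 × 980.7 = 78199 Gt C.
M(t) = M_∞ + (M₀ − M_∞)·e^(−t/τ); t/τ = 1230/980.7 = 1.254, so e^(−t/τ) = 0.2853.
M(t) = 78199 − 41150 × 0.2853 = 66460 Gt C.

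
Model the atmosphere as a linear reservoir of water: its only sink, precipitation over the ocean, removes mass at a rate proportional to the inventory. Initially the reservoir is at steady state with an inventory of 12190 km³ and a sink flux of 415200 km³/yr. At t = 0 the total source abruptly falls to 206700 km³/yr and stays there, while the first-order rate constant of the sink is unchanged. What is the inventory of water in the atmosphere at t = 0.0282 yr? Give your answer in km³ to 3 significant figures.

8410 km³

Residence time τ = M₀/F₀ = 0.02936 yr. The eventual steady state is M_∞ = M₀·(F₁/F₀) = 12190 × 206700/415200 = 6068.6 km³.
The anomaly ΔM(t) = M(t) − M_∞ decays as ΔM₀·e^(−t/τ) with ΔM₀ = 12190 − 6068.6 = 6121 km³.
At t = 0.0282 yr, e^(−t/τ) = e^(−0.9605) = 0.3827, so ΔM = 2343 km³ and M = 6068.6 + 2343 = 8411.2 km³.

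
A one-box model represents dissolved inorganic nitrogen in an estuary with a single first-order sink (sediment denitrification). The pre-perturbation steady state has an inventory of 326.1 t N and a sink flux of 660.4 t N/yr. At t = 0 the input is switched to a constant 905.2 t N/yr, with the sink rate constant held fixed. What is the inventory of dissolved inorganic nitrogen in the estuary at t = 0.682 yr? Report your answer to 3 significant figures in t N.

Residence time τ = M₀/F₀ = 0.4938 yr. The eventual steady state is M_∞ = M₀·(F₁/F₀) = 326.1 × 905.2/660.4 = 446.98 t N.
The anomaly ΔM(t) = M(t) − M_∞ decays as ΔM₀·e^(−t/τ) with ΔM₀ = 326.1 − 446.98 = −120.9 t N.
At t = 0.682 yr, e^(−t/τ) = e^(−1.381) = 0.2513, so ΔM = −30.38 t N and M = 446.98 − 30.38 = 416.60 t N.

417 t N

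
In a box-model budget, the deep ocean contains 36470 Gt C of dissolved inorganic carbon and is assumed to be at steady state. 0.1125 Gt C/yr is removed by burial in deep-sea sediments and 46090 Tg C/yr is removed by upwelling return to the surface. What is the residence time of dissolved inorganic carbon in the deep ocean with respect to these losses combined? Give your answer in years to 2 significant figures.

Convert the upwelling return to the surface flux: 46090 Tg C/yr = 46.09 Gt C/yr.
Total removal = 0.1125 + 46.09 = 46.203 Gt C/yr.
τ = M / ΣF_out = 36470 / 46.203 = 789.4 yr.

790 yr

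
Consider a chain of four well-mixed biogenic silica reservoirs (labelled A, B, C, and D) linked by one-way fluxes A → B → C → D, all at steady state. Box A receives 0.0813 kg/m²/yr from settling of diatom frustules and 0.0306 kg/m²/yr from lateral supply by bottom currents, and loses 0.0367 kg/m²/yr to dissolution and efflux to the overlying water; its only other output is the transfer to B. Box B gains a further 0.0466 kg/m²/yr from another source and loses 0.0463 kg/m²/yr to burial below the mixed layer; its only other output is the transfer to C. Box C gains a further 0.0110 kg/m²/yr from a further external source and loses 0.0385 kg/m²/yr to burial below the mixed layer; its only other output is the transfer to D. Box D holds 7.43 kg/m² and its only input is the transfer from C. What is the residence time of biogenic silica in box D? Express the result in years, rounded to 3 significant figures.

Box A: F(A→B) = (0.0813 + 0.0306) − 0.0367 = 0.075200 kg/m²/yr.
Box B: F(B→C) = (0.075200 + 0.0466) − 0.0463 = 0.075500 kg/m²/yr.
Box C: F(C→D) = (0.075500 + 0.0110) − 0.0385 = 0.048000 kg/m²/yr.
Box D throughput = its input = 0.048000 kg/m²/yr; τ = 7.43 / 0.048000 = 154.8 yr.

155 yr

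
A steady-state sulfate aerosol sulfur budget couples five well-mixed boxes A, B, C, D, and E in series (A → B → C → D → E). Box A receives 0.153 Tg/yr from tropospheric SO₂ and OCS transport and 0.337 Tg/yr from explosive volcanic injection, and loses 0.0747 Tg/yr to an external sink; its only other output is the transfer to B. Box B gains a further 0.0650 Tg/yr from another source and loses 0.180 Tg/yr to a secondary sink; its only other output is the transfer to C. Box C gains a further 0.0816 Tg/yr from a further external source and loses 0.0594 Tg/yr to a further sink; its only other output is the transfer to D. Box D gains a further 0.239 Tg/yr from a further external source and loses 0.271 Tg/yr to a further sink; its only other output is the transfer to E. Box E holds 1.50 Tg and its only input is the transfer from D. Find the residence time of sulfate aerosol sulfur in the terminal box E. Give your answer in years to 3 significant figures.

Box A: F(A→B) = (0.153 + 0.337) − 0.0747 = 0.41530 Tg/yr.
Box B: F(B→C) = (0.41530 + 0.0650) − 0.180 = 0.30030 Tg/yr.
Box C: F(C→D) = (0.30030 + 0.0816) − 0.0594 = 0.32250 Tg/yr.
Box D: F(D→E) = (0.32250 + 0.239) − 0.271 = 0.29050 Tg/yr.
Box E throughput = its input = 0.29050 Tg/yr; τ = 1.50 / 0.29050 = 5.164 yr.

5.16 yr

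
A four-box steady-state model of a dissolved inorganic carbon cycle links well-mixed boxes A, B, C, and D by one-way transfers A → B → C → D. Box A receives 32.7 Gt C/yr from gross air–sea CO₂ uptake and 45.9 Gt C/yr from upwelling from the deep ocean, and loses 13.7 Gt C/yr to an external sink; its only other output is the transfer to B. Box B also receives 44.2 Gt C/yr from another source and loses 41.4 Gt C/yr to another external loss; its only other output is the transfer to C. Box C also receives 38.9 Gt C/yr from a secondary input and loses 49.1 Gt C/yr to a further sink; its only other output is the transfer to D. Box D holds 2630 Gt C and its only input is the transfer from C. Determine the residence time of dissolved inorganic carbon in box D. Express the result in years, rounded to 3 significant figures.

45.7 yr

Box A: F(A→B) = (32.7 + 45.9) − 13.7 = 64.900 Gt C/yr.
Box B: F(B→C) = (64.900 + 44.2) − 41.4 = 67.700 Gt C/yr.
Box C: F(C→D) = (67.700 + 38.9) − 49.1 = 57.500 Gt C/yr.
Box D throughput = its input = 57.500 Gt C/yr; τ = 2630 / 57.500 = 45.74 yr.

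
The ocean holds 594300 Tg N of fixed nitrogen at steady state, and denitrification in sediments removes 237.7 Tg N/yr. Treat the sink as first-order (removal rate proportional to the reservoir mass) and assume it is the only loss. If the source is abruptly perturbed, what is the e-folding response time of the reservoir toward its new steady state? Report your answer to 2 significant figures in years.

For a linear reservoir the response time equals the residence time τ = M/F.
τ = 594300 / 237.7 = 2500 yr.

2500 yr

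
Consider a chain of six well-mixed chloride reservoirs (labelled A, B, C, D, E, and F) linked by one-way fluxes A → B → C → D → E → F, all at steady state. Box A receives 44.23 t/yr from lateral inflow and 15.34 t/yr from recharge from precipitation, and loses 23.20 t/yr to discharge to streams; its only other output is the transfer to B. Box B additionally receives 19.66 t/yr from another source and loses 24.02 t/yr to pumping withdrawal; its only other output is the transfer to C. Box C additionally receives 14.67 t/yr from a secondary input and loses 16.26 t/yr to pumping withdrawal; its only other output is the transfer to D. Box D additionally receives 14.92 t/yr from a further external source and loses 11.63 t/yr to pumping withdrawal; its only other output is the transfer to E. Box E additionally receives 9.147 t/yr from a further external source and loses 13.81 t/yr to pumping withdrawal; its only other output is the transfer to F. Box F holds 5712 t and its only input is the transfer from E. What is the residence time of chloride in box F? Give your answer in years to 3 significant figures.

Box A: F(A→B) = (44.23 + 15.34) − 23.20 = 36.370 t/yr.
Box B: F(B→C) = (36.370 + 19.66) − 24.02 = 32.010 t/yr.
Box C: F(C→D) = (32.010 + 14.67) − 16.26 = 30.420 t/yr.
Box D: F(D→E) = (30.420 + 14.92) − 11.63 = 33.710 t/yr.
Box E: F(E→F) = (33.710 + 9.147) − 13.81 = 29.047 t/yr.
Box F throughput = its input = 29.047 t/yr; τ = 5712 / 29.047 = 196.6 yr.

197 yr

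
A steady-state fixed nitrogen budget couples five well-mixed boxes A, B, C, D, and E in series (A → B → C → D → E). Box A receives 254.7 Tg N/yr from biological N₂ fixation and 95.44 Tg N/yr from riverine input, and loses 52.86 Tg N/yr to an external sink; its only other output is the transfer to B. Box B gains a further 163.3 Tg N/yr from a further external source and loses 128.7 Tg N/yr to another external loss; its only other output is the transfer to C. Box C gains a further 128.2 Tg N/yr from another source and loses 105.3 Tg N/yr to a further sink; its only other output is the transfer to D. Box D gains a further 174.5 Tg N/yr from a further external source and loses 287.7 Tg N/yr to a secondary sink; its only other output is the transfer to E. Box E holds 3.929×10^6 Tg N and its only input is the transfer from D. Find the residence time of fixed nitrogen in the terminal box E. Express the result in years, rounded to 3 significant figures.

Box A: F(A→B) = (254.7 + 95.44) − 52.86 = 297.28 Tg N/yr.
Box B: F(B→C) = (297.28 + 163.3) − 128.7 = 331.88 Tg N/yr.
Box C: F(C→D) = (331.88 + 128.2) − 105.3 = 354.78 Tg N/yr.
Box D: F(D→E) = (354.78 + 174.5) − 287.7 = 241.58 Tg N/yr.
Box E throughput = its input = 241.58 Tg N/yr; τ = 3.929×10^6 / 241.58 = 16260 yr.

16300 yr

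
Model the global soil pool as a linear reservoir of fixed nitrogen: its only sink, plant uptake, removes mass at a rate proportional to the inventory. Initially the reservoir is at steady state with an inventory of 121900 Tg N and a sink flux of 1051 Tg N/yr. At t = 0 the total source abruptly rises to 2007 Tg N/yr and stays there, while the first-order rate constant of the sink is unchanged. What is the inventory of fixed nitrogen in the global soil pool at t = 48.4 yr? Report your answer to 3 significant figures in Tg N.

160000 Tg N

τ = M₀/F₀ = 121900/1051 = 116.0 yr; rate constant k = 1/τ.
New steady state M_∞ = F₁/k = F₁·τ = 2007 × 116.0 = 232780 Tg N.
M(t) = M_∞ + (M₀ − M_∞)·e^(−t/τ); t/τ = 48.4/116.0 = 0.4173, so e^(−t/τ) = 0.6588.
M(t) = 232780 − 110900 × 0.6588 = 159730 Tg N.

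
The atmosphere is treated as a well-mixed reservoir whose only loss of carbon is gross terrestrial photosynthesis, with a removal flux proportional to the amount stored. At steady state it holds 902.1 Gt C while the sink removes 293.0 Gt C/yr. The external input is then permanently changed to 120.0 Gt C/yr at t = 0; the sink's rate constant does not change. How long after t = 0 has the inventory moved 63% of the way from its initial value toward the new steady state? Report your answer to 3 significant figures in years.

3.06 yr

τ = M₀/F₀ = 902.1/293.0 = 3.079 yr.
The remaining gap fraction is e^(−t/τ); 63% covered ⇒ e^(−t/τ) = 0.370.
t = −τ ln(0.370) = 3.079 × 0.9943 = 3.061 yr.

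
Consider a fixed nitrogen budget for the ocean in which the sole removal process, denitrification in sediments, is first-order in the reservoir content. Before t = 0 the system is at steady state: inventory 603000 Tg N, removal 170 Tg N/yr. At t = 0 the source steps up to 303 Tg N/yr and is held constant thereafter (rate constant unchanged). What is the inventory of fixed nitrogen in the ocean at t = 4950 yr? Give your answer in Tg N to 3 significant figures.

958000 Tg N

The sink rate constant is k = F₀/M₀ = 170/603000 = 0.0002819 yr⁻¹.
Solving dM/dt = F₁ − kM with M(0) = M₀ gives M(t) = F₁/k + (M₀ − F₁/k)·e^(−kt).
F₁/k = 303/0.0002819 = 1.0748×10^6 Tg N; kt = 0.0002819 × 4950 = 1.396, e^(−kt) = 0.2477.
M(4950) = 1.0748×10^6 + (603000 − 1.0748×10^6) × 0.2477 = 1.0748×10^6 − 116900 = 957900 Tg N.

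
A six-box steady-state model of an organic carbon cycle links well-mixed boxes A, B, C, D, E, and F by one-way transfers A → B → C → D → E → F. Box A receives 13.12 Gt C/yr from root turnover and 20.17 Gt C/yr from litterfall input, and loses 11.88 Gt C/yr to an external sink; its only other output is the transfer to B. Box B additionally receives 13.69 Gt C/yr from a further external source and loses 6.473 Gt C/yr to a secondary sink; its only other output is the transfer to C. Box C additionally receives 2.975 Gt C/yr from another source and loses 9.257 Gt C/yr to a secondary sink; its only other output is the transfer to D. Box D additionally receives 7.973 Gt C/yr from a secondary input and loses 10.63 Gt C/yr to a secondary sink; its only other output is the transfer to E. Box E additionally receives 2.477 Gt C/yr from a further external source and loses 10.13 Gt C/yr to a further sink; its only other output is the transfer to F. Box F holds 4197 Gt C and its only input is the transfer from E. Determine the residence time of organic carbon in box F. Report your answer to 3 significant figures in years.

349 yr

Box A: F(A→B) = (13.12 + 20.17) − 11.88 = 21.410 Gt C/yr.
Box B: F(B→C) = (21.410 + 13.69) − 6.473 = 28.627 Gt C/yr.
Box C: F(C→D) = (28.627 + 2.975) − 9.257 = 22.345 Gt C/yr.
Box D: F(D→E) = (22.345 + 7.973) − 10.63 = 19.688 Gt C/yr.
Box E: F(E→F) = (19.688 + 2.477) − 10.13 = 12.035 Gt C/yr.
Box F throughput = its input = 12.035 Gt C/yr; τ = 4197 / 12.035 = 348.7 yr.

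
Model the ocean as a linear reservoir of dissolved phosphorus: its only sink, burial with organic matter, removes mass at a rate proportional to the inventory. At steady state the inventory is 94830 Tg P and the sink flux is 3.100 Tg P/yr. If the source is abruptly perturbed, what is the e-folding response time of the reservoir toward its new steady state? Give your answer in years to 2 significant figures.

For a linear reservoir the response time equals the residence time τ = M/F.
τ = 94830 / 3.100 = 30590 yr.

31000 yr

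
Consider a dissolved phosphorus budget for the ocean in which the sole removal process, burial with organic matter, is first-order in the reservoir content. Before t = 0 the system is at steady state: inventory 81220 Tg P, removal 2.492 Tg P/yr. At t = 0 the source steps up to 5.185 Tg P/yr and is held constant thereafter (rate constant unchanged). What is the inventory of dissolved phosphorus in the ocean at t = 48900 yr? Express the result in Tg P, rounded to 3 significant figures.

149000 Tg P

Residence time τ = M₀/F₀ = 32590 yr. The eventual steady state is M_∞ = M₀·(F₁/F₀) = 81220 × 5.185/2.492 = 168990 Tg P.
The anomaly ΔM(t) = M(t) − M_∞ decays as ΔM₀·e^(−t/τ) with ΔM₀ = 81220 − 168990 = −87770 Tg P.
At t = 48900 yr, e^(−t/τ) = e^(−1.500) = 0.2231, so ΔM = −19580 Tg P and M = 168990 − 19580 = 149410 Tg P.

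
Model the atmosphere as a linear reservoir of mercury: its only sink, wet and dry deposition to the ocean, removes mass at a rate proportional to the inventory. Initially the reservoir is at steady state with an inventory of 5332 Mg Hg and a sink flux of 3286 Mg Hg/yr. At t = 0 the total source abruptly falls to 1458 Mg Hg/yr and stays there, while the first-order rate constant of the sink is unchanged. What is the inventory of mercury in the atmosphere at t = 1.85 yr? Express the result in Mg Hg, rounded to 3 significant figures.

τ = M₀/F₀ = 5332/3286 = 1.623 yr; rate constant k = 1/τ.
New steady state M_∞ = F₁/k = F₁·τ = 1458 × 1.623 = 2365.8 Mg Hg.
M(t) = M_∞ + (M₀ − M_∞)·e^(−t/τ); t/τ = 1.85/1.623 = 1.140, so e^(−t/τ) = 0.3198.
M(t) = 2365.8 + 2966 × 0.3198 = 3314.3 Mg Hg.

3310 Mg Hg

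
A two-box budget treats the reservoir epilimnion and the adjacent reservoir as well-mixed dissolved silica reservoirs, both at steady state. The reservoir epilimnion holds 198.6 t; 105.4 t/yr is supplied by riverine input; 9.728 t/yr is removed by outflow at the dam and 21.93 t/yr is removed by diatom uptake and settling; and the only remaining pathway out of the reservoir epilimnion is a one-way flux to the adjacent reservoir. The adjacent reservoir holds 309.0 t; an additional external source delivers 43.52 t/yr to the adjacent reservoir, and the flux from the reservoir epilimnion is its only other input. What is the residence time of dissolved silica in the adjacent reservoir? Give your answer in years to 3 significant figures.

2.64 yr

Balance the reservoir epilimnion: ΣF_in = 105.40 t/yr.
Flux to the adjacent reservoir = ΣF_in − (9.728 + 21.93) = 73.742 t/yr.
Total input to the adjacent reservoir = 73.742 + 43.52 = 117.26 t/yr; at steady state this equals its total output.
τ = M / F = 309.0 / 117.26 = 2.635 yr.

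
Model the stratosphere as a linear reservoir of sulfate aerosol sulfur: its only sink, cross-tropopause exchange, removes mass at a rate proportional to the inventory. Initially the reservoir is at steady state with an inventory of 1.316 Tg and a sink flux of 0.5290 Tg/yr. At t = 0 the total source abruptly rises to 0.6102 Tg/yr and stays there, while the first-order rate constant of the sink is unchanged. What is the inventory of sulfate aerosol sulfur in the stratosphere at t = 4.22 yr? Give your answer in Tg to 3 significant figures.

Residence time τ = M₀/F₀ = 2.488 yr. The eventual steady state is M_∞ = M₀·(F₁/F₀) = 1.316 × 0.6102/0.5290 = 1.5180 Tg.
The anomaly ΔM(t) = M(t) − M_∞ decays as ΔM₀·e^(−t/τ) with ΔM₀ = 1.316 − 1.5180 = −0.2020 Tg.
At t = 4.22 yr, e^(−t/τ) = e^(−1.696) = 0.1834, so ΔM = −0.03704 Tg and M = 1.5180 − 0.03704 = 1.4810 Tg.

1.48 Tg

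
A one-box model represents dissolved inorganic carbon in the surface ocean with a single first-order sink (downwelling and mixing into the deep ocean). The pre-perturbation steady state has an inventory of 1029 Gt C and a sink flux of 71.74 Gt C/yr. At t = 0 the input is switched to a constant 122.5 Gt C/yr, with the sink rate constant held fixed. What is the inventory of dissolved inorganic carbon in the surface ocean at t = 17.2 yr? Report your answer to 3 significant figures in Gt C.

1540 Gt C

Residence time τ = M₀/F₀ = 14.34 yr. The eventual steady state is M_∞ = M₀·(F₁/F₀) = 1029 × 122.5/71.74 = 1757.1 Gt C.
The anomaly ΔM(t) = M(t) − M_∞ decays as ΔM₀·e^(−t/τ) with ΔM₀ = 1029 − 1757.1 = −728.1 Gt C.
At t = 17.2 yr, e^(−t/τ) = e^(−1.199) = 0.3014, so ΔM = −219.5 Gt C and M = 1757.1 − 219.5 = 1537.6 Gt C.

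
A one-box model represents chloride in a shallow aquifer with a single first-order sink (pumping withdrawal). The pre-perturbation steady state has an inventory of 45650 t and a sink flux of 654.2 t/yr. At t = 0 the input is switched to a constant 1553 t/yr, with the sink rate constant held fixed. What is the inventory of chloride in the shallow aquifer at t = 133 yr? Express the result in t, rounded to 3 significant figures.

The sink rate constant is k = F₀/M₀ = 654.2/45650 = 0.01433 yr⁻¹.
Solving dM/dt = F₁ − kM with M(0) = M₀ gives M(t) = F₁/k + (M₀ − F₁/k)·e^(−kt).
F₁/k = 1553/0.01433 = 108370 t; kt = 0.01433 × 133 = 1.906, e^(−kt) = 0.1487.
M(133) = 108370 + (45650 − 108370) × 0.1487 = 108370 − 9325 = 99044 t.

99000 t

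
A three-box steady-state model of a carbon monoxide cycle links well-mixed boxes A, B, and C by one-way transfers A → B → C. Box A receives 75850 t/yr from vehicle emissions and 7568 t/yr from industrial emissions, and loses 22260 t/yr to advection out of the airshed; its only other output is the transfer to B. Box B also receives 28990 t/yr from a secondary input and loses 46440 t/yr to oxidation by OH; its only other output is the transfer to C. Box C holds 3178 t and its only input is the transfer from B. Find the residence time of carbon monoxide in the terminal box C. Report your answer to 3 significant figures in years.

0.0727 yr

Box A: F(A→B) = (75850 + 7568) − 22260 = 61158 t/yr.
Box B: F(B→C) = (61158 + 28990) − 46440 = 43708 t/yr.
Box C throughput = its input = 43708 t/yr; τ = 3178 / 43708 = 0.07271 yr.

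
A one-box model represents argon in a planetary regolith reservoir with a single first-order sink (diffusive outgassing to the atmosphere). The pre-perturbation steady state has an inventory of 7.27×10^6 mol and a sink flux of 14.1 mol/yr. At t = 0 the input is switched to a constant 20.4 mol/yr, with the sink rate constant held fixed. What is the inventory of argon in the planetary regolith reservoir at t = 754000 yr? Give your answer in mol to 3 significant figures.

The sink rate constant is k = F₀/M₀ = 14.1/7.27×10^6 = 1.939×10^-6 yr⁻¹.
Solving dM/dt = F₁ − kM with M(0) = M₀ gives M(t) = F₁/k + (M₀ − F₁/k)·e^(−kt).
F₁/k = 20.4/1.939×10^-6 = 1.0518×10^7 mol; kt = 1.939×10^-6 × 754000 = 1.462, e^(−kt) = 0.2317.
M(754000) = 1.0518×10^7 + (7.27×10^6 − 1.0518×10^7) × 0.2317 = 1.0518×10^7 − 752600 = 9.7657×10^6 mol.

9.77×10^6 mol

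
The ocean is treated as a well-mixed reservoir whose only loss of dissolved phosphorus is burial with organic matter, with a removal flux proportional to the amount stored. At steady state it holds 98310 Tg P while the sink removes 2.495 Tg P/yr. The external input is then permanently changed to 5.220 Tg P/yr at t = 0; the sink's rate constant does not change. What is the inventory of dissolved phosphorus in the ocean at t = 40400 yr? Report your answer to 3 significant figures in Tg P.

167000 Tg P

Residence time τ = M₀/F₀ = 39400 yr. The eventual steady state is M_∞ = M₀·(F₁/F₀) = 98310 × 5.220/2.495 = 205680 Tg P.
The anomaly ΔM(t) = M(t) − M_∞ decays as ΔM₀·e^(−t/τ) with ΔM₀ = 98310 − 205680 = −107400 Tg P.
At t = 40400 yr, e^(−t/τ) = e^(−1.025) = 0.3587, so ΔM = −38510 Tg P and M = 205680 − 38510 = 167170 Tg P.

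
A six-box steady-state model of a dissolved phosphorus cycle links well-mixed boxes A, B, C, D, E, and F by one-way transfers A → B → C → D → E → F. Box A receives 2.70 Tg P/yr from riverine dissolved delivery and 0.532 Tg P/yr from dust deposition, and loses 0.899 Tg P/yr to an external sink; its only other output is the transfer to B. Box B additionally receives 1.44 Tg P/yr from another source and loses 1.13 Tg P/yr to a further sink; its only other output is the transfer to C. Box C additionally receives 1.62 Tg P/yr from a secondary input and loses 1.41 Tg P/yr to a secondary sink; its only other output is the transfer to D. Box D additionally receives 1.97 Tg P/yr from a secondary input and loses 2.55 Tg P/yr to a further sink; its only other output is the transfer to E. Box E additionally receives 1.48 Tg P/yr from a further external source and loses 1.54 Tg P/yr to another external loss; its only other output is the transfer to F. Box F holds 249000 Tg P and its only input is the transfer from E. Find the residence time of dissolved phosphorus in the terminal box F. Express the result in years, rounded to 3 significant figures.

113000 yr

Box A: F(A→B) = (2.70 + 0.532) − 0.899 = 2.3330 Tg P/yr.
Box B: F(B→C) = (2.3330 + 1.44) − 1.13 = 2.6430 Tg P/yr.
Box C: F(C→D) = (2.6430 + 1.62) − 1.41 = 2.8530 Tg P/yr.
Box D: F(D→E) = (2.8530 + 1.97) − 2.55 = 2.2730 Tg P/yr.
Box E: F(E→F) = (2.2730 + 1.48) − 1.54 = 2.2130 Tg P/yr.
Box F throughput = its input = 2.2130 Tg P/yr; τ = 249000 / 2.2130 = 112500 yr.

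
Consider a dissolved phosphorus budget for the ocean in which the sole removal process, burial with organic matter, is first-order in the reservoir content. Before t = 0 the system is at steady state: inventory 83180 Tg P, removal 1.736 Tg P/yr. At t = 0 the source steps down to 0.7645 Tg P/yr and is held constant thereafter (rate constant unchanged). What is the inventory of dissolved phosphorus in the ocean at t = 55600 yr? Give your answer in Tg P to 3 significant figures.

τ = M₀/F₀ = 83180/1.736 = 47910 yr; rate constant k = 1/τ.
New steady state M_∞ = F₁/k = F₁·τ = 0.7645 × 47910 = 36631 Tg P.
M(t) = M_∞ + (M₀ − M_∞)·e^(−t/τ); t/τ = 55600/47910 = 1.160, so e^(−t/τ) = 0.3134.
M(t) = 36631 + 46550 × 0.3134 = 51218 Tg P.

51200 Tg P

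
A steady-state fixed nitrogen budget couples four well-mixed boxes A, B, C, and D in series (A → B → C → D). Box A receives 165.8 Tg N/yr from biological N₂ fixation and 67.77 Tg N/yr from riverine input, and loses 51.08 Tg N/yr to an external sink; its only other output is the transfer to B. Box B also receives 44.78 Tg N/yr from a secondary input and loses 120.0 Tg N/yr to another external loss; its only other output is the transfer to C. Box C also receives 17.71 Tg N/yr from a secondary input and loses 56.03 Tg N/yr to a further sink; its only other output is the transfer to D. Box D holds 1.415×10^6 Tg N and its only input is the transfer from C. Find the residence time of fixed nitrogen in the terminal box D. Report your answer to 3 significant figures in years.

Box A: F(A→B) = (165.8 + 67.77) − 51.08 = 182.49 Tg N/yr.
Box B: F(B→C) = (182.49 + 44.78) − 120.0 = 107.27 Tg N/yr.
Box C: F(C→D) = (107.27 + 17.71) − 56.03 = 68.950 Tg N/yr.
Box D throughput = its input = 68.950 Tg N/yr; τ = 1.415×10^6 / 68.950 = 20520 yr.

20500 yr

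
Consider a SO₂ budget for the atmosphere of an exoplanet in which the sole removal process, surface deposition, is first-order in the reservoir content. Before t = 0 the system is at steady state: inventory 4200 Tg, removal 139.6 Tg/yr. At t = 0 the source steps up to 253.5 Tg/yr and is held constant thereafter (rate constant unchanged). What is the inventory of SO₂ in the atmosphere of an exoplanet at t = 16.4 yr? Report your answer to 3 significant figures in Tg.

5640 Tg

Residence time τ = M₀/F₀ = 30.09 yr. The eventual steady state is M_∞ = M₀·(F₁/F₀) = 4200 × 253.5/139.6 = 7626.8 Tg.
The anomaly ΔM(t) = M(t) − M_∞ decays as ΔM₀·e^(−t/τ) with ΔM₀ = 4200 − 7626.8 = −3427 Tg.
At t = 16.4 yr, e^(−t/τ) = e^(−0.5451) = 0.5798, so ΔM = −1987 Tg and M = 7626.8 − 1987 = 5640.0 Tg.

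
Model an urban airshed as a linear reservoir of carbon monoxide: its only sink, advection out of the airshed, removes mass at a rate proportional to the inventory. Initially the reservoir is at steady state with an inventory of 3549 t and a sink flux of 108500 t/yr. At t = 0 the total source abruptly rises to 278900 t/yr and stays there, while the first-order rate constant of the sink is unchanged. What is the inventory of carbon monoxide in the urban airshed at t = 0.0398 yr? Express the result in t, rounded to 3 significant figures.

τ = M₀/F₀ = 3549/108500 = 0.03271 yr; rate constant k = 1/τ.
New steady state M_∞ = F₁/k = F₁·τ = 278900 × 0.03271 = 9122.7 t.
M(t) = M_∞ + (M₀ − M_∞)·e^(−t/τ); t/τ = 0.0398/0.03271 = 1.217, so e^(−t/τ) = 0.2962.
M(t) = 9122.7 − 5574 × 0.2962 = 7471.9 t.

7470 t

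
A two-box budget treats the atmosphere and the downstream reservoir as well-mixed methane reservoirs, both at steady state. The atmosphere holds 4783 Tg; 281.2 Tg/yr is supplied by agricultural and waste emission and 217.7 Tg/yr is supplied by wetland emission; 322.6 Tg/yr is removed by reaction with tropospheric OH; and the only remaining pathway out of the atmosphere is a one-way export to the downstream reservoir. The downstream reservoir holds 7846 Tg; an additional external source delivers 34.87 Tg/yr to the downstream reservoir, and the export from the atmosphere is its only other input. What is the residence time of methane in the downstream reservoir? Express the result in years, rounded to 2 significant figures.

Balance the atmosphere: ΣF_in = 281.2 + 217.7 = 498.90 Tg/yr.
Export to the downstream reservoir = ΣF_in − (322.6) = 176.30 Tg/yr.
Total input to the downstream reservoir = 176.30 + 34.87 = 211.17 Tg/yr; at steady state this equals its total output.
τ = M / F = 7846 / 211.17 = 37.15 yr.

37 yr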